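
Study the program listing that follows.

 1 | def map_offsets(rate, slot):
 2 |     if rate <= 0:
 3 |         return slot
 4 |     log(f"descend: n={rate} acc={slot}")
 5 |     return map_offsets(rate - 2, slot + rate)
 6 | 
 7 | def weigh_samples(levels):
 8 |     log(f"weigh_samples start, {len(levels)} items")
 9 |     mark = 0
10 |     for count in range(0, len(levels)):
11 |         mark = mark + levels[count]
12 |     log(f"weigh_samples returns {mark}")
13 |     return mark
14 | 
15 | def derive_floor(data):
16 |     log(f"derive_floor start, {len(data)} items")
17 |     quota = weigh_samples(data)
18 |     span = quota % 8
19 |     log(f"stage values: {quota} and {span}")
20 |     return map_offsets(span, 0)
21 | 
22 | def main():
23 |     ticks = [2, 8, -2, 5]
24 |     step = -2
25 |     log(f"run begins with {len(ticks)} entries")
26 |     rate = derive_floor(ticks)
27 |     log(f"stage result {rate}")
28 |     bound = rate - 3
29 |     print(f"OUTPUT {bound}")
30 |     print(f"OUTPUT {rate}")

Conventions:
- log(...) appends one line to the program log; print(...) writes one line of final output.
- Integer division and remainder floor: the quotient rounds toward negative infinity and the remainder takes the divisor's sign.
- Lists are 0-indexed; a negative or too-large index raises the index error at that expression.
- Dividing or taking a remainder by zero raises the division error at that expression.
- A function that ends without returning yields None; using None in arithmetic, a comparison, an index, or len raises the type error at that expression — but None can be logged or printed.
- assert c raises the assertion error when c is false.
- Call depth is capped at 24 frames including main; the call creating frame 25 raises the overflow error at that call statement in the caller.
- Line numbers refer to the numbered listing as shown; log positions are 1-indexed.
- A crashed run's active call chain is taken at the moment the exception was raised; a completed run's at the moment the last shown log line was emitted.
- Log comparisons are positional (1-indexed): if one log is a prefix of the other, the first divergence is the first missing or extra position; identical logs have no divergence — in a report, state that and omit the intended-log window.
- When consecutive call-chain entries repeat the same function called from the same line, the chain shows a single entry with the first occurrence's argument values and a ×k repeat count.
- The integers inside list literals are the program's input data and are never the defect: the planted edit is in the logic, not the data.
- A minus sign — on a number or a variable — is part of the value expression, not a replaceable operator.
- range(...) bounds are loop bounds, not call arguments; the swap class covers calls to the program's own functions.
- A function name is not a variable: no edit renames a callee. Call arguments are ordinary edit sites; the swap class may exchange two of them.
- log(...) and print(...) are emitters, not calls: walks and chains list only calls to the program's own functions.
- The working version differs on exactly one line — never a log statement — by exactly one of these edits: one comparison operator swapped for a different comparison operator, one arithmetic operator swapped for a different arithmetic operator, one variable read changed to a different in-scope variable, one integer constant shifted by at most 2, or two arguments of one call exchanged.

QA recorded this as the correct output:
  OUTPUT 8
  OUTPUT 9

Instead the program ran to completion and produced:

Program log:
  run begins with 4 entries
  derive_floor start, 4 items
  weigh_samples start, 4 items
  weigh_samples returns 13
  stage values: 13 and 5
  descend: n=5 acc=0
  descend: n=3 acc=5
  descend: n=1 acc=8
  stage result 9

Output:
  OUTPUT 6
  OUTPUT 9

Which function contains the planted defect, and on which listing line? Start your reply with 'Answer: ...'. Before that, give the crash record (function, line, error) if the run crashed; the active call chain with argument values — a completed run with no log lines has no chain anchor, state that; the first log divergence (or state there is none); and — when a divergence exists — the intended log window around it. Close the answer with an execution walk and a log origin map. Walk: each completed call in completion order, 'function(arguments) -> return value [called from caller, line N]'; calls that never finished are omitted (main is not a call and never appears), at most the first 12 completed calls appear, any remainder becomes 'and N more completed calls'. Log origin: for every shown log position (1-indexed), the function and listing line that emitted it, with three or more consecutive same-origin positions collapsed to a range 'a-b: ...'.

Answer: the defect is in main at line 28.
The tell: Log streams are identical — the defect surfaces only in the printed output.
Call chain: main.
First divergence: none — the logs agree in full.
Execution walk:
  weigh_samples([2, 8, -2, 5]) -> 13  [called from derive_floor, line 17]
  map_offsets(-1, 9) -> 9  [called from map_offsets, line 5]
  map_offsets(1, 8) -> 9  [called from map_offsets, line 5]
  map_offsets(3, 5) -> 9  [called from map_offsets, line 5]
  map_offsets(5, 0) -> 9  [called from derive_floor, line 20]
  derive_floor([2, 8, -2, 5]) -> 9  [called from main, line 26]
Log origins:
  1: from main, line 25
  2: from derive_floor, line 16
  3: from weigh_samples, line 8
  4: from weigh_samples, line 12
  5: from derive_floor, line 19
  6-8: from map_offsets, line 4
  9: from main, line 27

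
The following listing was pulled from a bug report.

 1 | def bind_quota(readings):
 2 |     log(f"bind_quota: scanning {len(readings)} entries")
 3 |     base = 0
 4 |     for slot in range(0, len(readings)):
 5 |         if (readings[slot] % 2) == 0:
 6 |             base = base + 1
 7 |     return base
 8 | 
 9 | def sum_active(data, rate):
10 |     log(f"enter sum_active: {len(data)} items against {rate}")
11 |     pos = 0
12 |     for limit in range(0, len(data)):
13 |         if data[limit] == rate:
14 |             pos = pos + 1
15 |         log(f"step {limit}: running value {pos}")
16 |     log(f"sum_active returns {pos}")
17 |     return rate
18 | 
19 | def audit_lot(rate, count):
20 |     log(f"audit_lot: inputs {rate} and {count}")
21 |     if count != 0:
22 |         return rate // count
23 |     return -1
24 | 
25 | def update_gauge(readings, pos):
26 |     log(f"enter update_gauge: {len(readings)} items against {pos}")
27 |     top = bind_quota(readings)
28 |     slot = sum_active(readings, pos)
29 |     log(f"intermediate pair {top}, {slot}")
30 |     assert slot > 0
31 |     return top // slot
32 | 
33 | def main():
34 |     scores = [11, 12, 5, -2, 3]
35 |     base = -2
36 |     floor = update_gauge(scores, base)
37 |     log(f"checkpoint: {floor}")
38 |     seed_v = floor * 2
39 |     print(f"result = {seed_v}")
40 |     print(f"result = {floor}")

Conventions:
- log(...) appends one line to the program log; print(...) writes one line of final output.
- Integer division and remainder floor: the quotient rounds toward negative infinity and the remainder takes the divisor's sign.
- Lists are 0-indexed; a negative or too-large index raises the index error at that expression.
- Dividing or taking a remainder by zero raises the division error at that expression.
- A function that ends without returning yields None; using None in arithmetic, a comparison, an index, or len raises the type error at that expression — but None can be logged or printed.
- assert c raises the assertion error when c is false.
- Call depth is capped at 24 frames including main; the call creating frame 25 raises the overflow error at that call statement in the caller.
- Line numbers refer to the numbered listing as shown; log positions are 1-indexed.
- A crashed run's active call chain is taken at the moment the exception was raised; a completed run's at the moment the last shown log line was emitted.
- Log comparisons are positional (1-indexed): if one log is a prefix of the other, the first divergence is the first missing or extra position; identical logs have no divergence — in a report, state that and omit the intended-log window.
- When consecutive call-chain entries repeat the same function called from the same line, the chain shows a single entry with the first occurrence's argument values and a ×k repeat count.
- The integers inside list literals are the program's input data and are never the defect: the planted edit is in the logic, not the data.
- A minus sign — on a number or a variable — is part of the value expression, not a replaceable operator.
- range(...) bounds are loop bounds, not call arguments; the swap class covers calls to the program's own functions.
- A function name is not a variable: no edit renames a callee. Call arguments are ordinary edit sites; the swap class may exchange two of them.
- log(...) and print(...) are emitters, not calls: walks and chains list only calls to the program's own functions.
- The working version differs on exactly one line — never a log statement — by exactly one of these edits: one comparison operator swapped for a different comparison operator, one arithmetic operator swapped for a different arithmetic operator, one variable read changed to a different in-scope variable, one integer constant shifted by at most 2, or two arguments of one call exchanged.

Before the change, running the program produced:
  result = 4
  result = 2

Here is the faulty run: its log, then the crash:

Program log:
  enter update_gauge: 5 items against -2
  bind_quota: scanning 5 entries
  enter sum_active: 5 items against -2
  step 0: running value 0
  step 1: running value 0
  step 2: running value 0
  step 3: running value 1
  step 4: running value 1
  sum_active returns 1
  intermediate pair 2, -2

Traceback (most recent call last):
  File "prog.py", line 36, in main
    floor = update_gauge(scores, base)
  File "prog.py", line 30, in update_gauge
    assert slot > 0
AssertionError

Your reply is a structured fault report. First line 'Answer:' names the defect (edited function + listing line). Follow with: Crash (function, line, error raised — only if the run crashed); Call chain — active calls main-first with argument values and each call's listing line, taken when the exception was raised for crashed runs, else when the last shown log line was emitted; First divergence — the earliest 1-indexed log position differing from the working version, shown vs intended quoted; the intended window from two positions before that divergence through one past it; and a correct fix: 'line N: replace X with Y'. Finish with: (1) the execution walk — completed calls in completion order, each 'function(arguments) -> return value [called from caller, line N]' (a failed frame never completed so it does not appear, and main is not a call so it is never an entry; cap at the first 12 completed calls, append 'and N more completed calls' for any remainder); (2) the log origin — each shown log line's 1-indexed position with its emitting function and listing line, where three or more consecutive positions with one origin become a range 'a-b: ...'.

Answer: the defect is in sum_active at line 17.
Key observation: Position 10 is the first bad log line: 'intermediate pair 2, -2' should read 'intermediate pair 2, 1'.
Crash: update_gauge, line 30, AssertionError.
Call chain: main -> update_gauge([11, 12, 5, -2, 3], -2) (called at line 36).
First divergence: at position 10 the run shows 'intermediate pair 2, -2' where the working version logs 'intermediate pair 2, 1'.
Intended log window:
  8: step 4: running value 1
  9: sum_active returns 1
  10: intermediate pair 2, 1
  11: checkpoint: 2
Execution walk:
  bind_quota([11, 12, 5, -2, 3]) -> 2  [called from update_gauge, line 27]
  sum_active([11, 12, 5, -2, 3], -2) -> -2  [called from update_gauge, line 28]
Origin of each log line:
  1: emitted by update_gauge (line 26)
  2: emitted by bind_quota (line 2)
  3: emitted by sum_active (line 10)
  4-8: emitted by sum_active (line 15)
  9: emitted by sum_active (line 16)
  10: emitted by update_gauge (line 29)
A correct fix: line 17: replace `rate` with `pos`.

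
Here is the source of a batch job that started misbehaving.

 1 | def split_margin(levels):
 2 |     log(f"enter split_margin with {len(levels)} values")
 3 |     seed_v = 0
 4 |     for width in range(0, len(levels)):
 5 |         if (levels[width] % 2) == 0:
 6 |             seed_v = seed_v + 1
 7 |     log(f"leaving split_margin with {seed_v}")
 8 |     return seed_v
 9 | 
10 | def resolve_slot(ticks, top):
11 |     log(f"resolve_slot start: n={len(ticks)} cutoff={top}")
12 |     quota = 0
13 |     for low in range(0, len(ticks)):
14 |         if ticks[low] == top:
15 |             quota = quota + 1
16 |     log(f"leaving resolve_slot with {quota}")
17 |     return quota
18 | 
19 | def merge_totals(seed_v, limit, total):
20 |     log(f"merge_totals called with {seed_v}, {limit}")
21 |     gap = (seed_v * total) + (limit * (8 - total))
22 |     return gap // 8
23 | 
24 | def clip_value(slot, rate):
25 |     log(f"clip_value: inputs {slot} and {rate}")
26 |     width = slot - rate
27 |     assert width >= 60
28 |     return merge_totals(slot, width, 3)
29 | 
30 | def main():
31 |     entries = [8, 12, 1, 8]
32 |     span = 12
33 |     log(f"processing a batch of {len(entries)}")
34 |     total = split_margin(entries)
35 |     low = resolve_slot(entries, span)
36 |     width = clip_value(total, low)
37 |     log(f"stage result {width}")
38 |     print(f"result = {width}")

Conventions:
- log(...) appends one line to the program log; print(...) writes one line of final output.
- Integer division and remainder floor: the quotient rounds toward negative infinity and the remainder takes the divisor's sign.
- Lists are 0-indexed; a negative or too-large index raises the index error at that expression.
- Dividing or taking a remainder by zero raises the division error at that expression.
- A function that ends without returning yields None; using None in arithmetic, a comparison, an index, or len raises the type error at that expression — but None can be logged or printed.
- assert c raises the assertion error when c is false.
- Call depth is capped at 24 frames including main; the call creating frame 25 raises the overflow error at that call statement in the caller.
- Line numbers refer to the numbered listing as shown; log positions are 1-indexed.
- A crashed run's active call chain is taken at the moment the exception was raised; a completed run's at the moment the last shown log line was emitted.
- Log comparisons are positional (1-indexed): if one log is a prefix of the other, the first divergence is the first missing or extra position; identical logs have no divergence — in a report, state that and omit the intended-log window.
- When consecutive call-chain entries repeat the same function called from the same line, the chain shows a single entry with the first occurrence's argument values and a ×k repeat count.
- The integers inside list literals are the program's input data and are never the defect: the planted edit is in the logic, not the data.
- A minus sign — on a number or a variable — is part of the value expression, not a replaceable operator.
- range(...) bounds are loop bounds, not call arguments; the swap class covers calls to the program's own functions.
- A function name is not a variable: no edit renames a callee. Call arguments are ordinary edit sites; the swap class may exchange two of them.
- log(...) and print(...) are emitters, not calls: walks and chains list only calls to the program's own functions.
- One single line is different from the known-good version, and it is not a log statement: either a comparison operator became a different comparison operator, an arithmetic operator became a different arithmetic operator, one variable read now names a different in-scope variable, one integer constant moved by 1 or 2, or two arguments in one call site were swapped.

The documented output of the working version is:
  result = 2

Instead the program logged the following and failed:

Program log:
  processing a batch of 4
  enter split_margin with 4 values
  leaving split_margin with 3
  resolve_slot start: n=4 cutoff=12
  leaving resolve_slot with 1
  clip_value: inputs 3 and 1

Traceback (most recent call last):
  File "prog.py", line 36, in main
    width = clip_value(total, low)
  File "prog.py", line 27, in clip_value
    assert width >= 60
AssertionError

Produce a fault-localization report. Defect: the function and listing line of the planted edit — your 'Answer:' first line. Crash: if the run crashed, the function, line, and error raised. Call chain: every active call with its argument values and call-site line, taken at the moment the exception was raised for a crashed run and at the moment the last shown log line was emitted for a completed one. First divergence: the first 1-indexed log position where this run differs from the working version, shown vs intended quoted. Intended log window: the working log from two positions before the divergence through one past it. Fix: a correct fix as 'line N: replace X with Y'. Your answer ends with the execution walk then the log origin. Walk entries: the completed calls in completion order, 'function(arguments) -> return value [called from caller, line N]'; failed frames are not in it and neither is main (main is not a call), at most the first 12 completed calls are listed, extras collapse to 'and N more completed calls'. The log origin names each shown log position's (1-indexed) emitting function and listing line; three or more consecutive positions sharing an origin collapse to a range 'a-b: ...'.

Answer: the defect is in clip_value at line 27.
Key observation: The shown log is a 6-line prefix of the intended one, whose next entry is 'merge_totals called with 3, 2'.
Crash: clip_value, line 27, AssertionError.
Call chain: main -> clip_value(3, 1) (called at line 36).
First divergence: position 7 — the faulty run's log ends after 6 lines; the working version continues with 'merge_totals called with 3, 2'.
Intended log window:
  5: leaving resolve_slot with 1
  6: clip_value: inputs 3 and 1
  7: merge_totals called with 3, 2
  8: stage result 2
Execution walk:
  split_margin([8, 12, 1, 8]) -> 3  [called from main, line 34]
  resolve_slot([8, 12, 1, 8], 12) -> 1  [called from main, line 35]
Log line origins:
  1 — main, line 33
  2 — split_margin, line 2
  3 — split_margin, line 7
  4 — resolve_slot, line 11
  5 — resolve_slot, line 16
  6 — clip_value, line 25
A correct fix: line 27: replace `>=` with `<=`.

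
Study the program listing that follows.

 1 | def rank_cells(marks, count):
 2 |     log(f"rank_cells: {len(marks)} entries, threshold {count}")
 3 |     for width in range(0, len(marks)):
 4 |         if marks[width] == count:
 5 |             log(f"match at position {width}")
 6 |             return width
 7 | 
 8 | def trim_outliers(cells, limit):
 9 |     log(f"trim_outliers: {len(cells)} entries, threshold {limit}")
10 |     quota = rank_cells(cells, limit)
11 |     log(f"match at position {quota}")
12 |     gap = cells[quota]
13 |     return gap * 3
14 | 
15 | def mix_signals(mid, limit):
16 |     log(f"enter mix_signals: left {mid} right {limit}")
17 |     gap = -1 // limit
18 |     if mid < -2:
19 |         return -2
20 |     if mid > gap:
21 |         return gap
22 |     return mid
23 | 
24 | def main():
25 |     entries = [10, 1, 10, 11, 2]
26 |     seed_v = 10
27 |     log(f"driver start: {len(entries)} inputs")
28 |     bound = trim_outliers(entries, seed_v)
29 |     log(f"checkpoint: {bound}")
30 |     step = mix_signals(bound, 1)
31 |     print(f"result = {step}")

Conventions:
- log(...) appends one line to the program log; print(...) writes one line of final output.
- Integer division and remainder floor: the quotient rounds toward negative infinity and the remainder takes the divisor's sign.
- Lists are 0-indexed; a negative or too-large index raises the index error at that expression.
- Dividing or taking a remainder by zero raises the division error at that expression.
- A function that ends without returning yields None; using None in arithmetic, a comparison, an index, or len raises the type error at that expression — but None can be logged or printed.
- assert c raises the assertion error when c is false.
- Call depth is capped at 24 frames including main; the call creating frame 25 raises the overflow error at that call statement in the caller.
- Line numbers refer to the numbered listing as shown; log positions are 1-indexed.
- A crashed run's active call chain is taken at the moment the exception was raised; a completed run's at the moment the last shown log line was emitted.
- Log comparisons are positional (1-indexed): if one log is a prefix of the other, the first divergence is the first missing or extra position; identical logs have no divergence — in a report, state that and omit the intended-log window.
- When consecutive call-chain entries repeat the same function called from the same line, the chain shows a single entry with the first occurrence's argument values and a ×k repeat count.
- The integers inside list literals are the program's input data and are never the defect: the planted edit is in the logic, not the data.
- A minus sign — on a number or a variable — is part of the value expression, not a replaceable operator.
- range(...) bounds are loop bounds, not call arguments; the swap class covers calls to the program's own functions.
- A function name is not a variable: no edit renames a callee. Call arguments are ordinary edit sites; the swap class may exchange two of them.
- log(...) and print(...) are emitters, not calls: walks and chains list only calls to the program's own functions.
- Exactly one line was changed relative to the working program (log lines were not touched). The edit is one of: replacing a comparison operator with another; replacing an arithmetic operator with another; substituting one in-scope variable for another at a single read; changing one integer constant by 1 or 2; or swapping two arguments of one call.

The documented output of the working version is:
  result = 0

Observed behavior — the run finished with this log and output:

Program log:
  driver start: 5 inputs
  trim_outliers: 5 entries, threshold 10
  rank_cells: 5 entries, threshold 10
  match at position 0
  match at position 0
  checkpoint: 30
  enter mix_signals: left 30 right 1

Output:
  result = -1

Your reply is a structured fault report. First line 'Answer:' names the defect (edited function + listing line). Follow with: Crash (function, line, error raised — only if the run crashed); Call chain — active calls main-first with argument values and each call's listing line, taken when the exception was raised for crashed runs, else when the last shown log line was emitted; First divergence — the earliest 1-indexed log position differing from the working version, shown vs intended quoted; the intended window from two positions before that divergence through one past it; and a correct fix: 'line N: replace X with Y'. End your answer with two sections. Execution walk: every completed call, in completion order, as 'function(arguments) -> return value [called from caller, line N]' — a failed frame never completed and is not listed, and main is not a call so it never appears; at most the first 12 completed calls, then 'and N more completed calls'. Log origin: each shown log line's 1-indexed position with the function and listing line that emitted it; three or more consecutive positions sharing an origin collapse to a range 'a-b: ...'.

Answer: the defect is in mix_signals at line 17.
The tell: Every logged value matches the working version; the printed result is what differs.
Call chain: main -> mix_signals(30, 1) (called at line 30).
First divergence: none — the logs agree in full.
Execution walk:
  rank_cells([10, 1, 10, 11, 2], 10) -> 0  [called from trim_outliers, line 10]
  trim_outliers([10, 1, 10, 11, 2], 10) -> 30  [called from main, line 28]
  mix_signals(30, 1) -> -1  [called from main, line 30]
Origin of each log line:
  1: emitted by main (line 27)
  2: emitted by trim_outliers (line 9)
  3: emitted by rank_cells (line 2)
  4: emitted by rank_cells (line 5)
  5: emitted by trim_outliers (line 11)
  6: emitted by main (line 29)
  7: emitted by mix_signals (line 16)
A correct fix: line 17: replace `//` with `+`.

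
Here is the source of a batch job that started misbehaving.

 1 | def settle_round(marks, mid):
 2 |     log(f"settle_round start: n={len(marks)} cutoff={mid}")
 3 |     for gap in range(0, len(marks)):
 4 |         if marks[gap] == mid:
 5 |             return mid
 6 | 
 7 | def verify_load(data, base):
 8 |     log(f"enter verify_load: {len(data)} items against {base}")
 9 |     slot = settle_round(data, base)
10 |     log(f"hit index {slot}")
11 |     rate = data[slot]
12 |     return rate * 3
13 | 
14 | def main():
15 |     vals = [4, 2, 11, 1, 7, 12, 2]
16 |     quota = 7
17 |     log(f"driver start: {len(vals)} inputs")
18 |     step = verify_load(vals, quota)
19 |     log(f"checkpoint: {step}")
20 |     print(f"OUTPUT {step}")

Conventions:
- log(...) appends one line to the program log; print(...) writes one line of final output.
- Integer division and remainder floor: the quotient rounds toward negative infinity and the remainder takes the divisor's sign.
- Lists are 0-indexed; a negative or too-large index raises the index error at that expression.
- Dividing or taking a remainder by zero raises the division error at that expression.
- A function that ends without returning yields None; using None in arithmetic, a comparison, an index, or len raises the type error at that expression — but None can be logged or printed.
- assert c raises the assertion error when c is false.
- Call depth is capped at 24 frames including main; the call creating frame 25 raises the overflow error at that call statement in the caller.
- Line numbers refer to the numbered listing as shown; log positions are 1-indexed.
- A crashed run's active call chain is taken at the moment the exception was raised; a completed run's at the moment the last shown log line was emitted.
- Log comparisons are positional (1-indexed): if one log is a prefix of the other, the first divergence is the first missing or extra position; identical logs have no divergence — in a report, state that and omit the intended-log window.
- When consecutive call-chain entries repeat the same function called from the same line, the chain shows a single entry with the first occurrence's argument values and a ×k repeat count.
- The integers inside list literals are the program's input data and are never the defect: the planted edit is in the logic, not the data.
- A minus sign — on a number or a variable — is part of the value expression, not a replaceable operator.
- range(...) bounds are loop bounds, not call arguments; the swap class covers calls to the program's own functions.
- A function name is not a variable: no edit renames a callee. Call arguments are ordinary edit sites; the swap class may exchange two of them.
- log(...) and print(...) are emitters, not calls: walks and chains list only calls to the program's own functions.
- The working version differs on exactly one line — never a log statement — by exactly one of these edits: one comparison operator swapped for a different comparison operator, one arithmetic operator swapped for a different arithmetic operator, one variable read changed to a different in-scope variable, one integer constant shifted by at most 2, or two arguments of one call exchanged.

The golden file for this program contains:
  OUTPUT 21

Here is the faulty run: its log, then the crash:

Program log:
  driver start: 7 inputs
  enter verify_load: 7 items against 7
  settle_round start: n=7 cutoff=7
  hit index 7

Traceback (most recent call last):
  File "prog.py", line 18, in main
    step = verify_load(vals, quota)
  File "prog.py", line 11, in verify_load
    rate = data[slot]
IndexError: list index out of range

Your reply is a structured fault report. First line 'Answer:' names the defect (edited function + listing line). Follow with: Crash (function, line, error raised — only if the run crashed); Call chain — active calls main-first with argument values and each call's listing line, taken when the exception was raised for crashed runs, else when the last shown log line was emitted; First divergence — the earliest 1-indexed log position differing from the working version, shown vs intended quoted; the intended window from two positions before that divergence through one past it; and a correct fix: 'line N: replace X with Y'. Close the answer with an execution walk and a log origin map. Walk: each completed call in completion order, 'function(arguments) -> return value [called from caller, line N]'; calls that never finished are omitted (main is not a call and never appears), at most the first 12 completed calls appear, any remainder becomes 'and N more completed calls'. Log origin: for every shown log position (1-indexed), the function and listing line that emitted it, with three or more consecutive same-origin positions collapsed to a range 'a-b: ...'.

Answer: the defect is in settle_round at line 5.
Key observation: Everything matches until log position 4, which reads 'hit index 7' in place of 'hit index 4'.
Crash: verify_load, line 11, IndexError.
Call chain: main -> verify_load([4, 2, 11, 1, 7, 12, 2], 7) (called at line 18).
First divergence: position 4; shown 'hit index 7' vs intended 'hit index 4'.
Intended log window:
  2: enter verify_load: 7 items against 7
  3: settle_round start: n=7 cutoff=7
  4: hit index 4
  5: checkpoint: 21
Execution walk:
  settle_round([4, 2, 11, 1, 7, 12, 2], 7) -> 7  [called from verify_load, line 9]
Log origins:
  1 — main, line 17
  2 — verify_load, line 8
  3 — settle_round, line 2
  4 — verify_load, line 10
A correct fix: line 5: replace `mid` with `gap`.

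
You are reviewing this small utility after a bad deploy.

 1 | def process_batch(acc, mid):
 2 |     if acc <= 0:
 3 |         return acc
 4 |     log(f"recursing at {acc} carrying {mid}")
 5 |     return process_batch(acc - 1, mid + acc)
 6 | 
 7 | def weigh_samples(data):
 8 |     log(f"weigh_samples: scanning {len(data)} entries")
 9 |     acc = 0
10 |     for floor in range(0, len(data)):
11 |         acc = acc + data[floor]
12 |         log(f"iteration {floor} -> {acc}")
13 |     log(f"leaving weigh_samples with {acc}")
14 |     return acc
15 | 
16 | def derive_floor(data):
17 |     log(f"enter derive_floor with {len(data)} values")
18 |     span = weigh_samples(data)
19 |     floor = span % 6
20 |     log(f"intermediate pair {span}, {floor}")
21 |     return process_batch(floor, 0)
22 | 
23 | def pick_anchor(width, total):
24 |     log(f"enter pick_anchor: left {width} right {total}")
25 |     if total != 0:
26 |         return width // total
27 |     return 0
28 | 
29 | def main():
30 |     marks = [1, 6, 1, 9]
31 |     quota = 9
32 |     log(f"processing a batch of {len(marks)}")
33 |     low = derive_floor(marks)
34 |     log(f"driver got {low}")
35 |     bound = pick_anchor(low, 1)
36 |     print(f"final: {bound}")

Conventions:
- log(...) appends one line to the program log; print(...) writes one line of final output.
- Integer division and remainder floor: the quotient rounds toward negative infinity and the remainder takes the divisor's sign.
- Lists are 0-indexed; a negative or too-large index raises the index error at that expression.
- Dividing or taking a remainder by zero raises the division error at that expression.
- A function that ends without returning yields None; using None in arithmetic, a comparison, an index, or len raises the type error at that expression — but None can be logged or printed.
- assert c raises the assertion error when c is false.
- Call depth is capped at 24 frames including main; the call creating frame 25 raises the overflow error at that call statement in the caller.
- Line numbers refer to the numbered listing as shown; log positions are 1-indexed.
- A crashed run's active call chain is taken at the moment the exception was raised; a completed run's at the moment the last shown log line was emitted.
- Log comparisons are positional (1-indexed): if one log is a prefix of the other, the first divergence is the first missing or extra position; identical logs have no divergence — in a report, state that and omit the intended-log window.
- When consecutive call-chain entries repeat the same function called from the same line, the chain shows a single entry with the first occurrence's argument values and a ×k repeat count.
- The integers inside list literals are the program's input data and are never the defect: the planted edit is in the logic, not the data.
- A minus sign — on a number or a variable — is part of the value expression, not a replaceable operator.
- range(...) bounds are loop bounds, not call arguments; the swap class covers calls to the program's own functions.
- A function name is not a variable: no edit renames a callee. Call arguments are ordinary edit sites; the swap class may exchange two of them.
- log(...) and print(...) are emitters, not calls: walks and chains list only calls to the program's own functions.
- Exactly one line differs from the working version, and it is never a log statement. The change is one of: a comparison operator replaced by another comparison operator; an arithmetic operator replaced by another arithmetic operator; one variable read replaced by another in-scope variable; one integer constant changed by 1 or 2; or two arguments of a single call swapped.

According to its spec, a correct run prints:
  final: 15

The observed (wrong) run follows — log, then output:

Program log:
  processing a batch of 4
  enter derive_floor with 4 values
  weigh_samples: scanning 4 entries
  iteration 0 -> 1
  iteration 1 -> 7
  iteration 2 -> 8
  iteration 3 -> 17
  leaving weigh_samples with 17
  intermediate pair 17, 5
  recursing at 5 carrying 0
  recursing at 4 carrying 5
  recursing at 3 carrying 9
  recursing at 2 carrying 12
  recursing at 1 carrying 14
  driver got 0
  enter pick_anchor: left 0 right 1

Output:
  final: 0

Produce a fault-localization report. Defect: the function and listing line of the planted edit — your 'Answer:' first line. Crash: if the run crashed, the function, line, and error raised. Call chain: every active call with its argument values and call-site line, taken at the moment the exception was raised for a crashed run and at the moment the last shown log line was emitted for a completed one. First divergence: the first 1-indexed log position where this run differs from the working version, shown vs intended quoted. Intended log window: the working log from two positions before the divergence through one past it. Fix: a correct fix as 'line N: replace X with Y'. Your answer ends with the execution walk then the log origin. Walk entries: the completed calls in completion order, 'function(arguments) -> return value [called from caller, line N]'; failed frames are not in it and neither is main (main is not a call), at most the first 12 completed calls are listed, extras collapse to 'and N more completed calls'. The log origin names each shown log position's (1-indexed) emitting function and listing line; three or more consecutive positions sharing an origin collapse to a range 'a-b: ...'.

Answer: the defect is in process_batch at line 3.
Key fact: At log position 15 the runs split — shown 'driver got 0', but the working version logs 'driver got 15'.
Call chain: main -> pick_anchor(0, 1) (called at line 35).
First divergence: position 15; shown 'driver got 0' vs intended 'driver got 15'.
Intended log window:
  13: recursing at 2 carrying 12
  14: recursing at 1 carrying 14
  15: driver got 15
  16: enter pick_anchor: left 15 right 1
Execution walk:
  weigh_samples([1, 6, 1, 9]) -> 17  [called from derive_floor, line 18]
  process_batch(0, 15) -> 0  [called from process_batch, line 5]
  process_batch(1, 14) -> 0  [called from process_batch, line 5]
  process_batch(2, 12) -> 0  [called from process_batch, line 5]
  process_batch(3, 9) -> 0  [called from process_batch, line 5]
  process_batch(4, 5) -> 0  [called from process_batch, line 5]
  process_batch(5, 0) -> 0  [called from derive_floor, line 21]
  derive_floor([1, 6, 1, 9]) -> 0  [called from main, line 33]
  pick_anchor(0, 1) -> 0  [called from main, line 35]
Log origin:
  1 — main, line 32
  2 — derive_floor, line 17
  3 — weigh_samples, line 8
  4-7 — weigh_samples, line 12
  8 — weigh_samples, line 13
  9 — derive_floor, line 20
  10-14 — process_batch, line 4
  15 — main, line 34
  16 — pick_anchor, line 24
A correct fix: line 3: replace `acc` with `mid`.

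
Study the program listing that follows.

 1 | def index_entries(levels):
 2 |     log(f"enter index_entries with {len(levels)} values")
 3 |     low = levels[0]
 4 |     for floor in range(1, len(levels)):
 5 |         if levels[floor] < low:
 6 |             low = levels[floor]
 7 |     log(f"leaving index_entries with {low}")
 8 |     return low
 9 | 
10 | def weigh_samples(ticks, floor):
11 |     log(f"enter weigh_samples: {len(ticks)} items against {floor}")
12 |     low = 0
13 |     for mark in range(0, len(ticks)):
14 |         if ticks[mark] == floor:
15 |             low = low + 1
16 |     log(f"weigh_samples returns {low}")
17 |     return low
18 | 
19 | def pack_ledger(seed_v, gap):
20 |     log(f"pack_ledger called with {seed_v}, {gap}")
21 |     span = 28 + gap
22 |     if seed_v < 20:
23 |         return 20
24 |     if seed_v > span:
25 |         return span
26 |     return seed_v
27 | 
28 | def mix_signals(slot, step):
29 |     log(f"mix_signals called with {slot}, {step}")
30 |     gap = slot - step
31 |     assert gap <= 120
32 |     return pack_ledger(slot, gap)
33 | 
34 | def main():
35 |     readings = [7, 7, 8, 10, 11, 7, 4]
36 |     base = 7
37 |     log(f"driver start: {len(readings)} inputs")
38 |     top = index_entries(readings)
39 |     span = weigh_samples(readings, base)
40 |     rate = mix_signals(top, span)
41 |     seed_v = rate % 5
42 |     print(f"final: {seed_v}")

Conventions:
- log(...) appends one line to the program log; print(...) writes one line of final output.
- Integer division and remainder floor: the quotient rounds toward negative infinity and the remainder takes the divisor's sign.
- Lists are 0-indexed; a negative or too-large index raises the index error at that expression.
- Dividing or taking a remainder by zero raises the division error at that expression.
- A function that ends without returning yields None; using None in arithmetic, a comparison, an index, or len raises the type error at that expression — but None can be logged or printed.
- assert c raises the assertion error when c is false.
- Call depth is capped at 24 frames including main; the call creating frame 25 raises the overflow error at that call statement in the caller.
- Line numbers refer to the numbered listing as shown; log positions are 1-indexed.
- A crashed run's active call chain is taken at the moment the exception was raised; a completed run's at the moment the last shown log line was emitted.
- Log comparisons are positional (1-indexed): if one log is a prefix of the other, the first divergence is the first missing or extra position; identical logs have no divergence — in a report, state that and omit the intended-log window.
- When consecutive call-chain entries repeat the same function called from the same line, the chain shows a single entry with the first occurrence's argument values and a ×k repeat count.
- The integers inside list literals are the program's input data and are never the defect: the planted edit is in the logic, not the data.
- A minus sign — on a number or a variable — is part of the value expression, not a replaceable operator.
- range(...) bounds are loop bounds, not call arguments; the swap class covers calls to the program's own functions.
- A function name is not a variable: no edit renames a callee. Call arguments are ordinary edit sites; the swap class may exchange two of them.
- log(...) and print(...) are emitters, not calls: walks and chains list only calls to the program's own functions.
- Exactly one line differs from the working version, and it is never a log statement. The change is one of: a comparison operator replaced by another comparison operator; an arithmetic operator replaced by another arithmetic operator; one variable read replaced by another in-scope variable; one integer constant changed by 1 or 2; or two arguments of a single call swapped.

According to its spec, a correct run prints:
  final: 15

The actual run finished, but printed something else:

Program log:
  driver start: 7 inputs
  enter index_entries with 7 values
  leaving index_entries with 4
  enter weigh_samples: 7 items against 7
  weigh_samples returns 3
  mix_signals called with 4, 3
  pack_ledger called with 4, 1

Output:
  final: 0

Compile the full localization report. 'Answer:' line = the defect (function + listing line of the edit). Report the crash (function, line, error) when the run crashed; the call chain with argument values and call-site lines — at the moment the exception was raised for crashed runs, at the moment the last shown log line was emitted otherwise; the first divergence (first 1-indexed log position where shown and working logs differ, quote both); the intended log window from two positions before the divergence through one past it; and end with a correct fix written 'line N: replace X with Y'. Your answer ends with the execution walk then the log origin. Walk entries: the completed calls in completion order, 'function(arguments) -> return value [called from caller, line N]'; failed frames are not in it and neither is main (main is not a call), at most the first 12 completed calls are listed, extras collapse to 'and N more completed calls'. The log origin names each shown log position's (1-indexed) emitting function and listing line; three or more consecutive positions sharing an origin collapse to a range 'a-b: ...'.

Answer: the defect is in main at line 41.
Key fact: The two runs log identically and part ways only at the printed values.
Call chain: main -> mix_signals(4, 3) (called at line 40) -> pack_ledger(4, 1) (called at line 32).
First divergence: none; the two logs match at every position.
Execution walk:
  index_entries([7, 7, 8, 10, 11, 7, 4]) -> 4  [called from main, line 38]
  weigh_samples([7, 7, 8, 10, 11, 7, 4], 7) -> 3  [called from main, line 39]
  pack_ledger(4, 1) -> 20  [called from mix_signals, line 32]
  mix_signals(4, 3) -> 20  [called from main, line 40]
Log origin:
  1: emitted by main (line 37)
  2: emitted by index_entries (line 2)
  3: emitted by index_entries (line 7)
  4: emitted by weigh_samples (line 11)
  5: emitted by weigh_samples (line 16)
  6: emitted by mix_signals (line 29)
  7: emitted by pack_ledger (line 20)
A correct fix: line 41: replace `%` with `-`.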